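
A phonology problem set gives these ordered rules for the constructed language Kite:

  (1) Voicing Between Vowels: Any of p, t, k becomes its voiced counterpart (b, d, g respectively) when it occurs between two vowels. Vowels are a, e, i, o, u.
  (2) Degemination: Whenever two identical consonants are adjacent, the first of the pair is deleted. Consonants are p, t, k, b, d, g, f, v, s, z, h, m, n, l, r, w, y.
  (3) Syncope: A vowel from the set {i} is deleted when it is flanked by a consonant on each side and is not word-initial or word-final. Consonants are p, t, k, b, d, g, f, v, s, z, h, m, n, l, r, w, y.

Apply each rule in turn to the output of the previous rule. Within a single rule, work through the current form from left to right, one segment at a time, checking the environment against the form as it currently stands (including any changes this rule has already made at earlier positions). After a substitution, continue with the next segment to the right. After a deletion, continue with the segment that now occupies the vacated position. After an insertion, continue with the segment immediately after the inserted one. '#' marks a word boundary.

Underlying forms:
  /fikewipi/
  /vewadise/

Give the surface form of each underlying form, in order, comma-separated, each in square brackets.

[fgewbi], [vewadse]

/fikewipi/:
  (1) Voicing Between Vowels: [fikewipi] → [figewibi]
  (2) Degemination: no change — [figewibi]
  (3) Syncope: [figewibi] → [fgewbi]
/vewadise/:
  (1) Voicing Between Vowels: no change — [vewadise]
  (2) Degemination: no change — [vewadise]
  (3) Syncope: [vewadise] → [vewadse]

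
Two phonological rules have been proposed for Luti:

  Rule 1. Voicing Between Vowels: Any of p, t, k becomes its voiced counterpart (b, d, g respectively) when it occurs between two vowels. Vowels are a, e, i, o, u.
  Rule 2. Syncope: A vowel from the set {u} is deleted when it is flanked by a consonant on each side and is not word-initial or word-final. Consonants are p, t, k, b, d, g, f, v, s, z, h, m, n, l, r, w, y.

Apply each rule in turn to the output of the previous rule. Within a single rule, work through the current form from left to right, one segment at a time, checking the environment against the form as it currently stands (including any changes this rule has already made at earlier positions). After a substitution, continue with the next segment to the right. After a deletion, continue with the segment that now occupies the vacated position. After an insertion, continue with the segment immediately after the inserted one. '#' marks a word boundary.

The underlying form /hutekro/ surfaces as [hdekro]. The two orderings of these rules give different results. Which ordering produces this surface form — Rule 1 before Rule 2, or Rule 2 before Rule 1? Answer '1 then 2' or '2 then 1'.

1 then 2

Order 1 then 2:
  1 Voicing Between Vowels: [hutekro] → [hudekro]
  2 Syncope: [hudekro] → [hdekro]
  result: [hdekro]
Order 2 then 1:
  2 Syncope: [hutekro] → [htekro]
  1 Voicing Between Vowels: no change — [htekro]
  result: [htekro]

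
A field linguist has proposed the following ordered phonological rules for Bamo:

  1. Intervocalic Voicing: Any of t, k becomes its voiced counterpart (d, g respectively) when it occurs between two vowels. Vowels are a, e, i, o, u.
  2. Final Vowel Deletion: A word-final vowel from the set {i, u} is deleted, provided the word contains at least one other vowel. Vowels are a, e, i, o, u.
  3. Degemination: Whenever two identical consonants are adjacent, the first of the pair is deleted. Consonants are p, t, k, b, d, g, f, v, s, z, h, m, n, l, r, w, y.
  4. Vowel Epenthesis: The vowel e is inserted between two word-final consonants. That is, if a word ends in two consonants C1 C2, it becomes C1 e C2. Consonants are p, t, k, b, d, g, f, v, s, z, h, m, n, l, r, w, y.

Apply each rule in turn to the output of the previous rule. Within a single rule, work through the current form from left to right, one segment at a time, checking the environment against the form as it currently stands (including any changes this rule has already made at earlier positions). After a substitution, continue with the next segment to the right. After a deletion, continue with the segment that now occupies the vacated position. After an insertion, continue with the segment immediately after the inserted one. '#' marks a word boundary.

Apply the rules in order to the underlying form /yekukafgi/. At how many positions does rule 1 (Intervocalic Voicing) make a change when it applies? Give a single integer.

2

1 Intervocalic Voicing: [yekukafgi] → [yegugafgi]
2 Final Vowel Deletion: [yegugafgi] → [yegugafg]
3 Degemination: no change — [yegugafg]
4 Vowel Epenthesis: [yegugafg] → [yegugafeg]
Rule 1 changed 2 position(s).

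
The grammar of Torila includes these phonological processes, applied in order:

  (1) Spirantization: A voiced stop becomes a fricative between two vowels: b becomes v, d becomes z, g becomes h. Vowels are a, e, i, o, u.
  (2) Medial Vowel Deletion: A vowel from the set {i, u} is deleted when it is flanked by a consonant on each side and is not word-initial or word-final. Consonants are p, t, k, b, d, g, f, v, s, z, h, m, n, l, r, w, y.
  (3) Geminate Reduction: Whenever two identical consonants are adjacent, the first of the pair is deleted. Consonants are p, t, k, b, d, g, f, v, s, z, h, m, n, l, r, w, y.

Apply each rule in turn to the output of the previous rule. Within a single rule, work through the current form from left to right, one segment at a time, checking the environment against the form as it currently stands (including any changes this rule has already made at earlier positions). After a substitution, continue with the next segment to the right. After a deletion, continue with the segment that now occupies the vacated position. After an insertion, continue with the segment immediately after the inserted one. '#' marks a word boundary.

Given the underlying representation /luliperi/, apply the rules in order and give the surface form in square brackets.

[lperi]

(1) Spirantization: no change — [luliperi]
(2) Medial Vowel Deletion: [luliperi] → [llperi]
(3) Geminate Reduction: [llperi] → [lperi]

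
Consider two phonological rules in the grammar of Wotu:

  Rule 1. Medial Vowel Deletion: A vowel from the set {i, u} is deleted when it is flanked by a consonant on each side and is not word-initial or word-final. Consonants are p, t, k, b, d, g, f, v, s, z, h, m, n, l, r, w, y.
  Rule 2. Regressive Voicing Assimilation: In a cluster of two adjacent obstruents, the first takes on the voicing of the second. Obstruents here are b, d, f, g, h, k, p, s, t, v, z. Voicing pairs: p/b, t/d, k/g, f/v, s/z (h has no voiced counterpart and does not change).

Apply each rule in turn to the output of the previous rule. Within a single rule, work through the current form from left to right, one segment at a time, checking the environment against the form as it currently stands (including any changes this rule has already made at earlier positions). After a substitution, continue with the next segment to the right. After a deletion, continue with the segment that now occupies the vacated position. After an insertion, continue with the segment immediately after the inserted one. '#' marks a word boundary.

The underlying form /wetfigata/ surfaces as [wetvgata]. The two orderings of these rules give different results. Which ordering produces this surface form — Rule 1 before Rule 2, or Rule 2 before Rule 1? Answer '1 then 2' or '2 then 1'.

Order 1 then 2:
  1 Medial Vowel Deletion: [wetfigata] → [wetfgata]
  2 Regressive Voicing Assimilation: [wetfgata] → [wetvgata]
  result: [wetvgata]
Order 2 then 1:
  2 Regressive Voicing Assimilation: no change — [wetfigata]
  1 Medial Vowel Deletion: [wetfigata] → [wetfgata]
  result: [wetfgata]

1 then 2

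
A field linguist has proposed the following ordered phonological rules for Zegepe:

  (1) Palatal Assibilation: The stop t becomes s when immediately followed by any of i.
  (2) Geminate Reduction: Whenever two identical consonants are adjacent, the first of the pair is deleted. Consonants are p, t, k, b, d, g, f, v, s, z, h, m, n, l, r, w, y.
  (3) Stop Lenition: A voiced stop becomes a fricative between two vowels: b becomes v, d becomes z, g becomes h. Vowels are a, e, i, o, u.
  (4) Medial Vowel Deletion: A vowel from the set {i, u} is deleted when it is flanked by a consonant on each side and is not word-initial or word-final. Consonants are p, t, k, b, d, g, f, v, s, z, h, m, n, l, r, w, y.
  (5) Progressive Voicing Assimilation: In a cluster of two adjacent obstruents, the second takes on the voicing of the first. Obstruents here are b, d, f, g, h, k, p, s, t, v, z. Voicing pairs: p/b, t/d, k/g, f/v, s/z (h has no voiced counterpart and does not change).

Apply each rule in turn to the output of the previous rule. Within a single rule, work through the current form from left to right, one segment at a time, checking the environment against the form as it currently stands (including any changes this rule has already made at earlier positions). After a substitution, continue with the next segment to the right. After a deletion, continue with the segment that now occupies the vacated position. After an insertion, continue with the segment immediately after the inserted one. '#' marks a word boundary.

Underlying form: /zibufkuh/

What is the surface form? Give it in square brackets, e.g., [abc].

(1) Palatal Assibilation: no change — [zibufkuh]
(2) Geminate Reduction: no change — [zibufkuh]
(3) Stop Lenition: [zibufkuh] → [zivufkuh]
(4) Medial Vowel Deletion: [zivufkuh] → [zvfkh]
(5) Progressive Voicing Assimilation: [zvfkh] → [zvvgh]

[zvvgh]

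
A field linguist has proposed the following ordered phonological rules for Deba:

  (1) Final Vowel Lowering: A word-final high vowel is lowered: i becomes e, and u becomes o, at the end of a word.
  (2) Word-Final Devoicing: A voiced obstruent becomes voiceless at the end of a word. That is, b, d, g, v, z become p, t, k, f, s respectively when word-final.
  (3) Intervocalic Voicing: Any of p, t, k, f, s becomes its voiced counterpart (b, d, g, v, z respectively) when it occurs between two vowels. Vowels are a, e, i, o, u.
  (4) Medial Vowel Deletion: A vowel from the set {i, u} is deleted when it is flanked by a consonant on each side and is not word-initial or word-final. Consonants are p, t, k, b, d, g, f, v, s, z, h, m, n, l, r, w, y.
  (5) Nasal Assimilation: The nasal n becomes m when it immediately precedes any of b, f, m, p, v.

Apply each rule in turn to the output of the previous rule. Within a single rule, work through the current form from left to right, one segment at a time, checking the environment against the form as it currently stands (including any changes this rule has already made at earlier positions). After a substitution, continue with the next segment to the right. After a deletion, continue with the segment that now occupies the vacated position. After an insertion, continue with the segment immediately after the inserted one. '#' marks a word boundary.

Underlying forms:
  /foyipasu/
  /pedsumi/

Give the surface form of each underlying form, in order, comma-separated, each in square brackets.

/foyipasu/:
  (1) Final Vowel Lowering: [foyipasu] → [foyipaso]
  (2) Word-Final Devoicing: no change — [foyipaso]
  (3) Intervocalic Voicing: [foyipaso] → [foyibazo]
  (4) Medial Vowel Deletion: [foyibazo] → [foybazo]
  (5) Nasal Assimilation: no change — [foybazo]
/pedsumi/:
  (1) Final Vowel Lowering: [pedsumi] → [pedsume]
  (2) Word-Final Devoicing: no change — [pedsume]
  (3) Intervocalic Voicing: no change — [pedsume]
  (4) Medial Vowel Deletion: [pedsume] → [pedsme]
  (5) Nasal Assimilation: no change — [pedsme]

[foybazo], [pedsme]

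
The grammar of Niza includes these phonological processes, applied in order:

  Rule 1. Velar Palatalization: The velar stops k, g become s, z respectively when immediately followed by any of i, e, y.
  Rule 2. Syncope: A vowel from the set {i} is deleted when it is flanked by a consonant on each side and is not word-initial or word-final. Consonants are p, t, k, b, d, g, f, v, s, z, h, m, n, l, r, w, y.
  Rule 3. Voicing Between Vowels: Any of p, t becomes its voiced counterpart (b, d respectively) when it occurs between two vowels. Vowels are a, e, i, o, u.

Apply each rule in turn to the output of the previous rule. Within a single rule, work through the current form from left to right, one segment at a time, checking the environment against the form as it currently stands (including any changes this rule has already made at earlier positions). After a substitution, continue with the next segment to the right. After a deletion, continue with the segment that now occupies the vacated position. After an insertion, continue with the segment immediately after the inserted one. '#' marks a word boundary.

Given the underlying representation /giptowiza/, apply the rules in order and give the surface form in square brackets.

Rule 1 Velar Palatalization: [giptowiza] → [ziptowiza]
Rule 2 Syncope: [ziptowiza] → [zptowza]
Rule 3 Voicing Between Vowels: no change — [zptowza]

[zptowza]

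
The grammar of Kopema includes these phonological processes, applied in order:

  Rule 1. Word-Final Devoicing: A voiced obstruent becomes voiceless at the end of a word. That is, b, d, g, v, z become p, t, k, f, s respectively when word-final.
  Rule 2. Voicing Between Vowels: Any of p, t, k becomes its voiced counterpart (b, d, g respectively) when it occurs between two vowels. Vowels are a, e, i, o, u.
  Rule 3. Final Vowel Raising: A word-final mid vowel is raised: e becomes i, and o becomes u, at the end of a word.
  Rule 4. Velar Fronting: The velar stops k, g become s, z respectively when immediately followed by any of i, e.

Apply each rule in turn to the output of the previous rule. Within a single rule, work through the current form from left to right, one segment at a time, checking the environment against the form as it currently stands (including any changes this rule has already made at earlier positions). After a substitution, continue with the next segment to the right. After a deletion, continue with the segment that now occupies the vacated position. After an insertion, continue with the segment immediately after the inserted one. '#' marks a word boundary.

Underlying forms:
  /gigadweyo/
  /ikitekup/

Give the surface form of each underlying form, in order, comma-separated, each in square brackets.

/gigadweyo/:
  Rule 1 Word-Final Devoicing: no change — [gigadweyo]
  Rule 2 Voicing Between Vowels: no change — [gigadweyo]
  Rule 3 Final Vowel Raising: [gigadweyo] → [gigadweyu]
  Rule 4 Velar Fronting: [gigadweyu] → [zigadweyu]
/ikitekup/:
  Rule 1 Word-Final Devoicing: no change — [ikitekup]
  Rule 2 Voicing Between Vowels: [ikitekup] → [igidegup]
  Rule 3 Final Vowel Raising: no change — [igidegup]
  Rule 4 Velar Fronting: [igidegup] → [izidegup]

[zigadweyu], [izidegup]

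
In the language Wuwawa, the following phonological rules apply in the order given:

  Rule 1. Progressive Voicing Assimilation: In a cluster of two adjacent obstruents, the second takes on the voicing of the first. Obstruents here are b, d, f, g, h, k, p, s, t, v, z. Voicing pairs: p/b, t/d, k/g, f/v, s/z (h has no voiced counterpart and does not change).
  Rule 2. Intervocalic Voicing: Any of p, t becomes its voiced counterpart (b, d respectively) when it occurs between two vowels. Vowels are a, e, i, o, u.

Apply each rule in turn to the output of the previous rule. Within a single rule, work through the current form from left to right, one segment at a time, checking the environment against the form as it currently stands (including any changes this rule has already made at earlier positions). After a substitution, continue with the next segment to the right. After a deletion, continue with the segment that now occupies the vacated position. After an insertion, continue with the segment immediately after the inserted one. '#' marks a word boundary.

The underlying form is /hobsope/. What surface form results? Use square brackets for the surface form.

Rule 1 Progressive Voicing Assimilation: [hobsope] → [hobzope]
Rule 2 Intervocalic Voicing: [hobzope] → [hobzobe]

[hobzobe]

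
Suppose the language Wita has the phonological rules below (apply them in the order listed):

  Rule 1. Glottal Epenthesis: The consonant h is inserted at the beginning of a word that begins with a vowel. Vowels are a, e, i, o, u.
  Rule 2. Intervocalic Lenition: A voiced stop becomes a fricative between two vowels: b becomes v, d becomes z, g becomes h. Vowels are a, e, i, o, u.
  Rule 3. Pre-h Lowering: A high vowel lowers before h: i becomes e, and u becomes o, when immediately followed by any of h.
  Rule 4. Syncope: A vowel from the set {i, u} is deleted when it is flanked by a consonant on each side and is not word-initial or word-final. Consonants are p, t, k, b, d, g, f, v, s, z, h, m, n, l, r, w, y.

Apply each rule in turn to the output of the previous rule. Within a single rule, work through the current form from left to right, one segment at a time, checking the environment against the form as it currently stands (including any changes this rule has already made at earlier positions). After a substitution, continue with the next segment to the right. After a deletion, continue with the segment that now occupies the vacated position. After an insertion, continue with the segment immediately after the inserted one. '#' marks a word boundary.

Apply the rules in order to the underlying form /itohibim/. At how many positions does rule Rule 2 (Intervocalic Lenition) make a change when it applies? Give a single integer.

Rule 1 Glottal Epenthesis: [itohibim] → [hitohibim]
Rule 2 Intervocalic Lenition: [hitohibim] → [hitohivim]
Rule 3 Pre-h Lowering: no change — [hitohivim]
Rule 4 Syncope: [hitohivim] → [htohvm]
Rule Rule 2 changed 1 position(s).

1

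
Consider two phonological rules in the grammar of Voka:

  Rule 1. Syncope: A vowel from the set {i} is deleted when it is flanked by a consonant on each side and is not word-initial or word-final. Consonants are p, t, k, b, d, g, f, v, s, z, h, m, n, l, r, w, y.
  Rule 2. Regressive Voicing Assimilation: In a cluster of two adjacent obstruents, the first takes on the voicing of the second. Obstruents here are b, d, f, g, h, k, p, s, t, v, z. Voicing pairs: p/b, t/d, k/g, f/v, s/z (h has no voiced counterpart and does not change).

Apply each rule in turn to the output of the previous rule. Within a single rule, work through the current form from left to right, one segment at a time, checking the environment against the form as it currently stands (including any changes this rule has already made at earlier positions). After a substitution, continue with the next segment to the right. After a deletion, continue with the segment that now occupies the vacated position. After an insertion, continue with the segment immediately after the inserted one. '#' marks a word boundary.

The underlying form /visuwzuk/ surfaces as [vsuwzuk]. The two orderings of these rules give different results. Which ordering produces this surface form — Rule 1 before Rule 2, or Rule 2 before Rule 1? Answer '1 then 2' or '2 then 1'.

Order 1 then 2:
  1 Syncope: [visuwzuk] → [vsuwzuk]
  2 Regressive Voicing Assimilation: [vsuwzuk] → [fsuwzuk]
  result: [fsuwzuk]
Order 2 then 1:
  2 Regressive Voicing Assimilation: no change — [visuwzuk]
  1 Syncope: [visuwzuk] → [vsuwzuk]
  result: [vsuwzuk]

2 then 1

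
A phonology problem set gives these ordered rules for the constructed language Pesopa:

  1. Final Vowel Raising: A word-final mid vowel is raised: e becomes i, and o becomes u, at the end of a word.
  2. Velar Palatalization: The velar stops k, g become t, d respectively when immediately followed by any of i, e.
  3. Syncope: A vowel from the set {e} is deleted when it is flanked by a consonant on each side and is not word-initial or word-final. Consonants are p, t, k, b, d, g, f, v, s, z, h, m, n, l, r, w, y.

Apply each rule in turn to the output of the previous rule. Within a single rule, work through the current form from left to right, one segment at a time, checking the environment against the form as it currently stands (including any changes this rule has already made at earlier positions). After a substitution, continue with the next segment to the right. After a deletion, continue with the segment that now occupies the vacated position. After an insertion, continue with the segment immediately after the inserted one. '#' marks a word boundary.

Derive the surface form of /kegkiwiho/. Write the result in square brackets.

[tgtiwihu]

1 Final Vowel Raising: [kegkiwiho] → [kegkiwihu]
2 Velar Palatalization: [kegkiwihu] → [tegtiwihu]
3 Syncope: [tegtiwihu] → [tgtiwihu]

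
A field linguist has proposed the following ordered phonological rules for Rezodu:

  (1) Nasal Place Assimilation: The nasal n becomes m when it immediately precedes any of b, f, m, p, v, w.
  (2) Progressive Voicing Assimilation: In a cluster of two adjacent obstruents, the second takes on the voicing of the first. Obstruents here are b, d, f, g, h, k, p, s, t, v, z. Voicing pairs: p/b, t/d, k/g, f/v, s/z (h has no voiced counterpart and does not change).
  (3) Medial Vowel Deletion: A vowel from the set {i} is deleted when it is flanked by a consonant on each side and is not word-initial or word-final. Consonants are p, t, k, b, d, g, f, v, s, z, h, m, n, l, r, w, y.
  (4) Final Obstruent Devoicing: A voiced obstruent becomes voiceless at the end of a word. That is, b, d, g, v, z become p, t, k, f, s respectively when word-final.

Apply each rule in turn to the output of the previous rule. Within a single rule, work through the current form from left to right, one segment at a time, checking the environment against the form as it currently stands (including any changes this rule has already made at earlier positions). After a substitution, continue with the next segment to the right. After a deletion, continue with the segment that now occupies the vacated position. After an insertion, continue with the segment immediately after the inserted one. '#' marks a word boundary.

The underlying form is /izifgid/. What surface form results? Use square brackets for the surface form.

[izfkt]

(1) Nasal Place Assimilation: no change — [izifgid]
(2) Progressive Voicing Assimilation: [izifgid] → [izifkid]
(3) Medial Vowel Deletion: [izifkid] → [izfkd]
(4) Final Obstruent Devoicing: [izfkd] → [izfkt]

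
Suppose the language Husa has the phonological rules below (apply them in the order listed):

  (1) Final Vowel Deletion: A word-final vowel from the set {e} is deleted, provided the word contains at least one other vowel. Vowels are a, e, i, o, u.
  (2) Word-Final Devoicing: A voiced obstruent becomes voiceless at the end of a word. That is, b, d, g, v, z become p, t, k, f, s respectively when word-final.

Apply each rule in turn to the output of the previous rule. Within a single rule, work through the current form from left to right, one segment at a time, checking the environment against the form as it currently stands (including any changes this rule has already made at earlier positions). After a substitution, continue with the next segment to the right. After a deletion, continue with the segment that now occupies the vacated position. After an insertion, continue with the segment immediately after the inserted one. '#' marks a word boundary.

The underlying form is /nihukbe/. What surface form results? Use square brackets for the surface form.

(1) Final Vowel Deletion: [nihukbe] → [nihukb]
(2) Word-Final Devoicing: [nihukb] → [nihukp]

[nihukp]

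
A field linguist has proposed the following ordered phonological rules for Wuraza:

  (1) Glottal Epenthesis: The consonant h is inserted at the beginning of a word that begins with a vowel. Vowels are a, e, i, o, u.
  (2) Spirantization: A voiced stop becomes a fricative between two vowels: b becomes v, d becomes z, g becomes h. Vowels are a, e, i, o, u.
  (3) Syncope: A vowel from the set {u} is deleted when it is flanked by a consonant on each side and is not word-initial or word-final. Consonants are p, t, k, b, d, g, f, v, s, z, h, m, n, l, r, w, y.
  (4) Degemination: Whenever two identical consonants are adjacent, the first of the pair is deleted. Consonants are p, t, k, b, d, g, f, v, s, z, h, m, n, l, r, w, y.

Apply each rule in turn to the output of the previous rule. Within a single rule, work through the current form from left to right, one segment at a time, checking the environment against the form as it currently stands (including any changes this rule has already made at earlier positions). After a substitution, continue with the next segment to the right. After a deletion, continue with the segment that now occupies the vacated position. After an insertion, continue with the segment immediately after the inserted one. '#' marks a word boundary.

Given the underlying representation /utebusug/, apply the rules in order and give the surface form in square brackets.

(1) Glottal Epenthesis: [utebusug] → [hutebusug]
(2) Spirantization: [hutebusug] → [hutevusug]
(3) Syncope: [hutevusug] → [htevsg]
(4) Degemination: no change — [htevsg]

[htevsg]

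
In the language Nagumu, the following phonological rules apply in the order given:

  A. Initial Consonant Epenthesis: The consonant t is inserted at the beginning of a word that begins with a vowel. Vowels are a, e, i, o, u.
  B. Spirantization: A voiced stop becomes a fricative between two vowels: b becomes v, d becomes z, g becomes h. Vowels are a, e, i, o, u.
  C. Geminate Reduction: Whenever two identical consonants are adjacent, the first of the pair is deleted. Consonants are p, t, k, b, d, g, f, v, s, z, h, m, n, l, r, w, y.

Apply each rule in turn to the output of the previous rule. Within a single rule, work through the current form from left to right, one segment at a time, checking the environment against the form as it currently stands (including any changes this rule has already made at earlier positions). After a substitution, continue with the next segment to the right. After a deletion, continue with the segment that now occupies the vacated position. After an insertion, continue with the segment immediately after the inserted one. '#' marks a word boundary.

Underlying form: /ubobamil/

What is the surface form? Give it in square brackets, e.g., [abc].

A Initial Consonant Epenthesis: [ubobamil] → [tubobamil]
B Spirantization: [tubobamil] → [tuvovamil]
C Geminate Reduction: no change — [tuvovamil]

[tuvovamil]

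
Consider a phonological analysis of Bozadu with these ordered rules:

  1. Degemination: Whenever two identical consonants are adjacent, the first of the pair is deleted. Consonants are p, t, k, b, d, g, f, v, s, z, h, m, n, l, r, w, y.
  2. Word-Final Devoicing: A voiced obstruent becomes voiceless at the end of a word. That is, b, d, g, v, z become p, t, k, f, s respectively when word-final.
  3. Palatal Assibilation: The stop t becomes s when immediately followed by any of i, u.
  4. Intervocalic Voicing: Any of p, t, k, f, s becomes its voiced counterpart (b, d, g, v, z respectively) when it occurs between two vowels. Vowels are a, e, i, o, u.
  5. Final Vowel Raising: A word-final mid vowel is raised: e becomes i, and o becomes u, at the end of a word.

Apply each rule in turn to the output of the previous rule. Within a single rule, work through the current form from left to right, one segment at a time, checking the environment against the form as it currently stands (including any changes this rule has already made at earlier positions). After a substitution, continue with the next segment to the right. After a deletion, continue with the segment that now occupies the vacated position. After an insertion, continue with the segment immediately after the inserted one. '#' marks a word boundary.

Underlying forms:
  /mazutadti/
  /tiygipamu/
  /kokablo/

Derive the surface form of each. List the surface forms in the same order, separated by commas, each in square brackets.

/mazutadti/:
  1 Degemination: no change — [mazutadti]
  2 Word-Final Devoicing: no change — [mazutadti]
  3 Palatal Assibilation: [mazutadti] → [mazutadsi]
  4 Intervocalic Voicing: [mazutadsi] → [mazudadsi]
  5 Final Vowel Raising: no change — [mazudadsi]
/tiygipamu/:
  1 Degemination: no change — [tiygipamu]
  2 Word-Final Devoicing: no change — [tiygipamu]
  3 Palatal Assibilation: [tiygipamu] → [siygipamu]
  4 Intervocalic Voicing: [siygipamu] → [siygibamu]
  5 Final Vowel Raising: no change — [siygibamu]
/kokablo/:
  1 Degemination: no change — [kokablo]
  2 Word-Final Devoicing: no change — [kokablo]
  3 Palatal Assibilation: no change — [kokablo]
  4 Intervocalic Voicing: [kokablo] → [kogablo]
  5 Final Vowel Raising: [kogablo] → [kogablu]

[mazudadsi], [siygibamu], [kogablu]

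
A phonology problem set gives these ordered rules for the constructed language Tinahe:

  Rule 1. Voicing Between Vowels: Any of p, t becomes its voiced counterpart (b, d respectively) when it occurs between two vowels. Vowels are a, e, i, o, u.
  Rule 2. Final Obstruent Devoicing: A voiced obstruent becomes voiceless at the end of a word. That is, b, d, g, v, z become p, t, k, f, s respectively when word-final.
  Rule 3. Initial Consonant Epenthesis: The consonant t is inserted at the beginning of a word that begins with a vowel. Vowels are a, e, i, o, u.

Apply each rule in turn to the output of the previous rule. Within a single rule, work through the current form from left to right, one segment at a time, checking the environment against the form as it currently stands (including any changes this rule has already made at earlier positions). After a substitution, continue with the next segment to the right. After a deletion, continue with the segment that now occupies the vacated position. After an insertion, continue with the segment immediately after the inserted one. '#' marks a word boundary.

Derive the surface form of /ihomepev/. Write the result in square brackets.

Rule 1 Voicing Between Vowels: [ihomepev] → [ihomebev]
Rule 2 Final Obstruent Devoicing: [ihomebev] → [ihomebef]
Rule 3 Initial Consonant Epenthesis: [ihomebef] → [tihomebef]

[tihomebef]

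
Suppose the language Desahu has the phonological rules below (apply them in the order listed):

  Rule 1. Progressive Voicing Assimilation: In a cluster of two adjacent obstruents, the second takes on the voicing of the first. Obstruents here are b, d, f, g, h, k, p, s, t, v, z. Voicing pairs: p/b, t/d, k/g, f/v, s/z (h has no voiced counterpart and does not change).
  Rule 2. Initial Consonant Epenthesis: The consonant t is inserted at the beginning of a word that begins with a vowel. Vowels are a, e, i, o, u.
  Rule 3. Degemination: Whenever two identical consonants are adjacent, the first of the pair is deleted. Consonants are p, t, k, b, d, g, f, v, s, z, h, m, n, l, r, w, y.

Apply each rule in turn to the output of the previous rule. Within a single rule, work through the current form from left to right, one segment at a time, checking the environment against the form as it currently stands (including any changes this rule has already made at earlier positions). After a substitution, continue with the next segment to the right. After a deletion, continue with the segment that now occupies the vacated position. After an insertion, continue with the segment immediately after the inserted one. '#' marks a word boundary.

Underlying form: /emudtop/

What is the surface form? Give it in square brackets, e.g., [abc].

Rule 1 Progressive Voicing Assimilation: [emudtop] → [emuddop]
Rule 2 Initial Consonant Epenthesis: [emuddop] → [temuddop]
Rule 3 Degemination: [temuddop] → [temudop]

[temudop]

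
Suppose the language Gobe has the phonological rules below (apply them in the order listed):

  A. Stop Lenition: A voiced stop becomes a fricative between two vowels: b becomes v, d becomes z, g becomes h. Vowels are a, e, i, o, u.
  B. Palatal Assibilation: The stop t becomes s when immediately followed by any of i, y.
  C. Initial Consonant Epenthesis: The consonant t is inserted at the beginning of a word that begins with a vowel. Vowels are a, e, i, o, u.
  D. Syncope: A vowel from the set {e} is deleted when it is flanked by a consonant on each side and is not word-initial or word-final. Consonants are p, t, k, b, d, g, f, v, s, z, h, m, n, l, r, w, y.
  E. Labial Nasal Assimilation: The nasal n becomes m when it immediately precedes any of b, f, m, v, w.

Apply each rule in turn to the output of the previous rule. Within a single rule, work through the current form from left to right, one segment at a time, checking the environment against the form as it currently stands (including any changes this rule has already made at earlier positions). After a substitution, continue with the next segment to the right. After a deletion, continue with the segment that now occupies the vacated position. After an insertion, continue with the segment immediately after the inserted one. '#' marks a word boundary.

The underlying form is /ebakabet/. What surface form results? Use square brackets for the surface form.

A Stop Lenition: [ebakabet] → [evakavet]
B Palatal Assibilation: no change — [evakavet]
C Initial Consonant Epenthesis: [evakavet] → [tevakavet]
D Syncope: [tevakavet] → [tvakavt]
E Labial Nasal Assimilation: no change — [tvakavt]

[tvakavt]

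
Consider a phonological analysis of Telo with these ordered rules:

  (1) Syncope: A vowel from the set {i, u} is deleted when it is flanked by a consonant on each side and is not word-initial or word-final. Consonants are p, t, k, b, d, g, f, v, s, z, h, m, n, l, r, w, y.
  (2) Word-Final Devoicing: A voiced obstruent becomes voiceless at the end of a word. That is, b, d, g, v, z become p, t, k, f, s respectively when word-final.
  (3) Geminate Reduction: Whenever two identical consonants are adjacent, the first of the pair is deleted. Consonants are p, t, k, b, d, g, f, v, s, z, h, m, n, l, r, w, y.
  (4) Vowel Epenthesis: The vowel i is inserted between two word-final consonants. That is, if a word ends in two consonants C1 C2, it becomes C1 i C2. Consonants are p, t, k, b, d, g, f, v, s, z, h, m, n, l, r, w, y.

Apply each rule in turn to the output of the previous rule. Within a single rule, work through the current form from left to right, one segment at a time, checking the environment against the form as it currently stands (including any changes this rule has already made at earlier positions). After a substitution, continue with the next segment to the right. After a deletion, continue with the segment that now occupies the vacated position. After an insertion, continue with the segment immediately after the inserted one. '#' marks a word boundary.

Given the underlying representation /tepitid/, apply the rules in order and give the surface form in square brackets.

(1) Syncope: [tepitid] → [teptd]
(2) Word-Final Devoicing: [teptd] → [teptt]
(3) Geminate Reduction: [teptt] → [tept]
(4) Vowel Epenthesis: [tept] → [tepit]

[tepit]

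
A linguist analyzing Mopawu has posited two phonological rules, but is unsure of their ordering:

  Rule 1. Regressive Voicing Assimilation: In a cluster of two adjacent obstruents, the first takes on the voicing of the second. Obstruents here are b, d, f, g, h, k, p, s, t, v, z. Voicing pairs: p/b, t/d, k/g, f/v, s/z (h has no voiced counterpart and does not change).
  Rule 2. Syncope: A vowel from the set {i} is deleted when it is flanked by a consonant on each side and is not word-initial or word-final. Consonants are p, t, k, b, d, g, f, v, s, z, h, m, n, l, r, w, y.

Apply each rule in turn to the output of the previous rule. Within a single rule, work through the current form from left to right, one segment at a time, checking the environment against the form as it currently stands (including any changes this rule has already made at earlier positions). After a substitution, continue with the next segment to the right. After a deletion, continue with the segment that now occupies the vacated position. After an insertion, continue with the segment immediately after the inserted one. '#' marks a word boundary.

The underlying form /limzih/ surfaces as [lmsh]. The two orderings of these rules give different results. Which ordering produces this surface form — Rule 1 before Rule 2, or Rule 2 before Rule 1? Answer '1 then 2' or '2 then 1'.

Order 1 then 2:
  1 Regressive Voicing Assimilation: no change — [limzih]
  2 Syncope: [limzih] → [lmzh]
  result: [lmzh]
Order 2 then 1:
  2 Syncope: [limzih] → [lmzh]
  1 Regressive Voicing Assimilation: [lmzh] → [lmsh]
  result: [lmsh]

2 then 1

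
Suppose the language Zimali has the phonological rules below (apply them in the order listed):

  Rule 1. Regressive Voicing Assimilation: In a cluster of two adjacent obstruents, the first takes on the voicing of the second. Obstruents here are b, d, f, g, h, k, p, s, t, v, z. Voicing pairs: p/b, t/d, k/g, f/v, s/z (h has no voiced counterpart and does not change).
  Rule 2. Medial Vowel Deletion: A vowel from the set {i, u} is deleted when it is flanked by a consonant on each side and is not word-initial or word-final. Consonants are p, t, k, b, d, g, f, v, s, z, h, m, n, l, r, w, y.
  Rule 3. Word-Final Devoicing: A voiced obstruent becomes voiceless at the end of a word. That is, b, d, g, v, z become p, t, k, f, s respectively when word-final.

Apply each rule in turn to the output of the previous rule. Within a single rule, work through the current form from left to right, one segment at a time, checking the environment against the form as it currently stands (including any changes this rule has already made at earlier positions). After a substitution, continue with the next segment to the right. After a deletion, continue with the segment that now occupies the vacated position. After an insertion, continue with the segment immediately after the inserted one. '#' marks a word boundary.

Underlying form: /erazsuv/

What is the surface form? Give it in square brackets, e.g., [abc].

Rule 1 Regressive Voicing Assimilation: [erazsuv] → [erassuv]
Rule 2 Medial Vowel Deletion: [erassuv] → [erassv]
Rule 3 Word-Final Devoicing: [erassv] → [erassf]

[erassf]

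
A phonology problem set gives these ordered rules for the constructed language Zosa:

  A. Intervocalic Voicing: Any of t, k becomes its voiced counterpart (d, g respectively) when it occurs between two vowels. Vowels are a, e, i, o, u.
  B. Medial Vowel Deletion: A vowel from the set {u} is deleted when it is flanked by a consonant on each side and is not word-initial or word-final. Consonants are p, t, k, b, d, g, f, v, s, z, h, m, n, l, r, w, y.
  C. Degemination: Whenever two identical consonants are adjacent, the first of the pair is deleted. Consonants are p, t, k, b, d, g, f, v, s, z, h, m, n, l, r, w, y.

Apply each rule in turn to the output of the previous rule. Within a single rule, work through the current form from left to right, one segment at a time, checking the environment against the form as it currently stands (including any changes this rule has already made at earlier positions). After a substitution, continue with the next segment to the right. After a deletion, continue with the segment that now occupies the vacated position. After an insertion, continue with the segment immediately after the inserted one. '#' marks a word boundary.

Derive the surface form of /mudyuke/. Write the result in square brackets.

A Intervocalic Voicing: [mudyuke] → [mudyuge]
B Medial Vowel Deletion: [mudyuge] → [mdyge]
C Degemination: no change — [mdyge]

[mdyge]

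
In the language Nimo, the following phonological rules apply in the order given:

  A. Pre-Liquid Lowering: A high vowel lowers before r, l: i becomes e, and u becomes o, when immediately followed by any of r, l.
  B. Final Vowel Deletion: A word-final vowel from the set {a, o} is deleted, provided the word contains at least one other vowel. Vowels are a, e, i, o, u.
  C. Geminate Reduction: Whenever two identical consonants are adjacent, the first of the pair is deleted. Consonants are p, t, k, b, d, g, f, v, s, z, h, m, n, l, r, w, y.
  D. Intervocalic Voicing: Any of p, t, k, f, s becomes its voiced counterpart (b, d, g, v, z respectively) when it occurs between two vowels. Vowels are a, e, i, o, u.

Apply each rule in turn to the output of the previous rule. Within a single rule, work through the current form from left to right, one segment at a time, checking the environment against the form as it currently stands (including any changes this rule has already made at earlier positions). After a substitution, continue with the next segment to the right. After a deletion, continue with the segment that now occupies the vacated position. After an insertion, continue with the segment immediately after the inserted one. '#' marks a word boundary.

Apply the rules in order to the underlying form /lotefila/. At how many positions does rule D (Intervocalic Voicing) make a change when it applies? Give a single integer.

A Pre-Liquid Lowering: [lotefila] → [lotefela]
B Final Vowel Deletion: [lotefela] → [lotefel]
C Geminate Reduction: no change — [lotefel]
D Intervocalic Voicing: [lotefel] → [lodevel]
Rule D changed 2 position(s).

2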